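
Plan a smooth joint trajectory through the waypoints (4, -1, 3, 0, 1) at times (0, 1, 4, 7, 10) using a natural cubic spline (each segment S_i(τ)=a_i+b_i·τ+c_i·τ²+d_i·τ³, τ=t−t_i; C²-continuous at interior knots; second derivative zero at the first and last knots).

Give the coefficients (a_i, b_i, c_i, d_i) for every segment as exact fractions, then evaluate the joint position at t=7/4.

Δ: Δ0=-5, Δ1=4/3, Δ2=-1, Δ3=1/3
row 1: diag=8, rhs=38; c'=3/8, d'=19/4
row 2: denom=12−3·3/8=87/8; d'=(-14−3·19/4)/(87/8)=-226/87
row 3: denom=12−3·8/29=324/29; d'=(8−3·-226/87)/(324/29)=229/162
back: M3=229/162
back: M2=-226/87−8/29·229/162=-242/81
back: M1=19/4−3/8·-242/81=317/54
M: M0=0, M1=317/54, M2=-242/81, M3=229/162, M4=0
seg 0: a=4, c=M0/2=0, d=(M1−M0)/(6·1)=317/324, b=Δ0−h0·(2M0+M1)/6=-1937/324
seg 1: a=-1, c=M1/2=317/108, d=(M2−M1)/(6·3)=-1435/2916, b=Δ1−h1·(2M1+M2)/6=-493/162
seg 2: a=3, c=M2/2=-121/81, d=(M3−M2)/(6·3)=713/2916, b=Δ2−h2·(2M2+M3)/6=415/324
seg 3: a=0, c=M3/2=229/324, d=(M4−M3)/(6·3)=-229/2916, b=Δ3−h3·(2M3+M4)/6=-175/162
t_q=7/4 → seg 1, τ=3/4; S=-1+-493/162·τ+317/108·τ²+-1435/2916·τ³=-4237/2304

  seg 0: a=4 b=-1937/324 c=0 d=317/324
  seg 1: a=-1 b=-493/162 c=317/108 d=-1435/2916
  seg 2: a=3 b=415/324 c=-121/81 d=713/2916
  seg 3: a=0 b=-175/162 c=229/324 d=-229/2916
S(7/4) = -4237/2304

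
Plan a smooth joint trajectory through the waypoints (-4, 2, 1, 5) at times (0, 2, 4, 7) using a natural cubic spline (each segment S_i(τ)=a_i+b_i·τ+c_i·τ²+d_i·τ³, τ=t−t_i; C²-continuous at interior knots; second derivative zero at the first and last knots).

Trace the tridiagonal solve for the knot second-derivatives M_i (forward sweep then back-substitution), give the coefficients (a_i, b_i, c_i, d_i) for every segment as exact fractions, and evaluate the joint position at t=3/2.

Δ: Δ0=3, Δ1=-1/2, Δ2=4/3
row 1: diag=8, rhs=-21; c'=1/4, d'=-21/8
row 2: denom=10−2·1/4=19/2; d'=(11−2·-21/8)/(19/2)=65/38
back: M2=65/38
back: M1=-21/8−1/4·65/38=-58/19
M: M0=0, M1=-58/19, M2=65/38, M3=0
seg 0: a=-4, c=M0/2=0, d=(M1−M0)/(6·2)=-29/114, b=Δ0−h0·(2M0+M1)/6=229/57
seg 1: a=2, c=M1/2=-29/19, d=(M2−M1)/(6·2)=181/456, b=Δ1−h1·(2M1+M2)/6=55/57
seg 2: a=1, c=M2/2=65/76, d=(M3−M2)/(6·3)=-65/684, b=Δ2−h2·(2M2+M3)/6=-43/114
t_q=3/2 → seg 0, τ=3/2; S=-4+229/57·τ+0·τ²+-29/114·τ³=355/304

  seg 0: a=-4 b=229/57 c=0 d=-29/114
  seg 1: a=2 b=55/57 c=-29/19 d=181/456
  seg 2: a=1 b=-43/114 c=65/76 d=-65/684
S(3/2) = 355/304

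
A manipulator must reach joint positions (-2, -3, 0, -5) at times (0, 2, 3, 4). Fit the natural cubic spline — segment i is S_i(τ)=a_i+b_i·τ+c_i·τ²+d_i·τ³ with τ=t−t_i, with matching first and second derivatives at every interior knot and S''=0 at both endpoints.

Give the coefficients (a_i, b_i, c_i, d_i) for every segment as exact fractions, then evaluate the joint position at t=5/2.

  seg 0: a=-2 b=-111/46 c=0 d=11/23
  seg 1: a=-3 b=153/46 c=66/23 d=-147/46
  seg 2: a=0 b=-12/23 c=-309/46 d=103/46
S(5/2) = -375/368

Δ: Δ0=-1/2, Δ1=3, Δ2=-5
row 1: diag=6, rhs=21; c'=1/6, d'=7/2
row 2: denom=4−1·1/6=23/6; d'=(-48−1·7/2)/(23/6)=-309/23
back: M2=-309/23
back: M1=7/2−1/6·-309/23=132/23
M: M0=0, M1=132/23, M2=-309/23, M3=0
seg 0: a=-2, c=M0/2=0, d=(M1−M0)/(6·2)=11/23, b=Δ0−h0·(2M0+M1)/6=-111/46
seg 1: a=-3, c=M1/2=66/23, d=(M2−M1)/(6·1)=-147/46, b=Δ1−h1·(2M1+M2)/6=153/46
seg 2: a=0, c=M2/2=-309/46, d=(M3−M2)/(6·1)=103/46, b=Δ2−h2·(2M2+M3)/6=-12/23
t_q=5/2 → seg 1, τ=1/2; S=-3+153/46·τ+66/23·τ²+-147/46·τ³=-375/368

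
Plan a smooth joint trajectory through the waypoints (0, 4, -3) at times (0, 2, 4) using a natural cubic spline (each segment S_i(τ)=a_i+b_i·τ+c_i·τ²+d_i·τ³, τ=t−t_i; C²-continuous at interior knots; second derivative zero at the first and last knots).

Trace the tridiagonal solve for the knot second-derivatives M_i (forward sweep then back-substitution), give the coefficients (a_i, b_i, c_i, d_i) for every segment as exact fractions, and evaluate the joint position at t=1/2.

Δ: Δ0=2, Δ1=-7/2
row 1: diag=8, rhs=-33; c'=1/4, d'=-33/8
back: M1=-33/8
M: M0=0, M1=-33/8, M2=0
seg 0: a=0, c=M0/2=0, d=(M1−M0)/(6·2)=-11/32, b=Δ0−h0·(2M0+M1)/6=27/8
seg 1: a=4, c=M1/2=-33/16, d=(M2−M1)/(6·2)=11/32, b=Δ1−h1·(2M1+M2)/6=-3/4
t_q=1/2 → seg 0, τ=1/2; S=0+27/8·τ+0·τ²+-11/32·τ³=421/256

  seg 0: a=0 b=27/8 c=0 d=-11/32
  seg 1: a=4 b=-3/4 c=-33/16 d=11/32
S(1/2) = 421/256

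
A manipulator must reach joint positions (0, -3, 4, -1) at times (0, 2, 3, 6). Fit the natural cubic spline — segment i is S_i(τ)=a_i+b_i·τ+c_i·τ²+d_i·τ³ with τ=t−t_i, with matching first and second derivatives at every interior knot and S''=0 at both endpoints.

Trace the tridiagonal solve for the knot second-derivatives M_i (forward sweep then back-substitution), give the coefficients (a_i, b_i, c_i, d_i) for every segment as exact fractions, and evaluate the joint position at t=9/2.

  seg 0: a=0 b=-1343/282 c=0 d=115/141
  seg 1: a=-3 b=1417/282 c=230/47 d=-823/282
  seg 2: a=4 b=854/141 c=-363/94 d=121/282
S(9/2) = 4395/752

Δ: Δ0=-3/2, Δ1=7, Δ2=-5/3
row 1: diag=6, rhs=51; c'=1/6, d'=17/2
row 2: denom=8−1·1/6=47/6; d'=(-52−1·17/2)/(47/6)=-363/47
back: M2=-363/47
back: M1=17/2−1/6·-363/47=460/47
M: M0=0, M1=460/47, M2=-363/47, M3=0
seg 0: a=0, c=M0/2=0, d=(M1−M0)/(6·2)=115/141, b=Δ0−h0·(2M0+M1)/6=-1343/282
seg 1: a=-3, c=M1/2=230/47, d=(M2−M1)/(6·1)=-823/282, b=Δ1−h1·(2M1+M2)/6=1417/282
seg 2: a=4, c=M2/2=-363/94, d=(M3−M2)/(6·3)=121/282, b=Δ2−h2·(2M2+M3)/6=854/141
t_q=9/2 → seg 2, τ=3/2; S=4+854/141·τ+-363/94·τ²+121/282·τ³=4395/752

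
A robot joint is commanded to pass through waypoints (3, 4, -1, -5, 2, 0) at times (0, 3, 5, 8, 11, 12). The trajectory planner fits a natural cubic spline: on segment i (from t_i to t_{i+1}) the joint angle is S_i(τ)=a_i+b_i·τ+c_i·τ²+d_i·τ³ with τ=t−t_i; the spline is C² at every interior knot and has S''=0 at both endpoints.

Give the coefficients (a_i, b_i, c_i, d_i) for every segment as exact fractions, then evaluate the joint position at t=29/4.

Δ: Δ0=1/3, Δ1=-5/2, Δ2=-4/3, Δ3=7/3, Δ4=-2
row 1: diag=10, rhs=-17; c'=1/5, d'=-17/10
row 2: denom=10−2·1/5=48/5; d'=(7−2·-17/10)/(48/5)=13/12
row 3: denom=12−3·5/16=177/16; d'=(22−3·13/12)/(177/16)=100/59
row 4: denom=8−3·16/59=424/59; d'=(-26−3·100/59)/(424/59)=-917/212
back: M4=-917/212
back: M3=100/59−16/59·-917/212=152/53
back: M2=13/12−5/16·152/53=119/636
back: M1=-17/10−1/5·119/636=-1105/636
M: M0=0, M1=-1105/636, M2=119/636, M3=152/53, M4=-917/212, M5=0
seg 0: a=3, c=M0/2=0, d=(M1−M0)/(6·3)=-1105/11448, b=Δ0−h0·(2M0+M1)/6=1529/1272
seg 1: a=4, c=M1/2=-1105/1272, d=(M2−M1)/(6·2)=17/106, b=Δ1−h1·(2M1+M2)/6=-893/636
seg 2: a=-1, c=M2/2=119/1272, d=(M3−M2)/(6·3)=1705/11448, b=Δ2−h2·(2M2+M3)/6=-1879/636
seg 3: a=-5, c=M3/2=76/53, d=(M4−M3)/(6·3)=-1525/3816, b=Δ3−h3·(2M3+M4)/6=2071/1272
seg 4: a=2, c=M4/2=-917/424, d=(M5−M4)/(6·1)=917/1272, b=Δ4−h4·(2M4+M5)/6=-355/636
t_q=29/4 → seg 2, τ=9/4; S=-1+-1879/636·τ+119/1272·τ²+1705/11448·τ³=-148633/27136

  seg 0: a=3 b=1529/1272 c=0 d=-1105/11448
  seg 1: a=4 b=-893/636 c=-1105/1272 d=17/106
  seg 2: a=-1 b=-1879/636 c=119/1272 d=1705/11448
  seg 3: a=-5 b=2071/1272 c=76/53 d=-1525/3816
  seg 4: a=2 b=-355/636 c=-917/424 d=917/1272
S(29/4) = -148633/27136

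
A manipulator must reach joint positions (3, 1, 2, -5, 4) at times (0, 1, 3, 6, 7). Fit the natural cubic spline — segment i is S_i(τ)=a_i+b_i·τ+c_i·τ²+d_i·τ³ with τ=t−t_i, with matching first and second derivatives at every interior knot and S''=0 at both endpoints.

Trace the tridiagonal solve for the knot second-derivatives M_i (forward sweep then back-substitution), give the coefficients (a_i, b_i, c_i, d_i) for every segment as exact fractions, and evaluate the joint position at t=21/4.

Δ: Δ0=-2, Δ1=1/2, Δ2=-7/3, Δ3=9
row 1: diag=6, rhs=15; c'=1/3, d'=5/2
row 2: denom=10−2·1/3=28/3; d'=(-17−2·5/2)/(28/3)=-33/14
row 3: denom=8−3·9/28=197/28; d'=(68−3·-33/14)/(197/28)=2102/197
back: M3=2102/197
back: M2=-33/14−9/28·2102/197=-1140/197
back: M1=5/2−1/3·-1140/197=1745/394
M: M0=0, M1=1745/394, M2=-1140/197, M3=2102/197, M4=0
seg 0: a=3, c=M0/2=0, d=(M1−M0)/(6·1)=1745/2364, b=Δ0−h0·(2M0+M1)/6=-6473/2364
seg 1: a=1, c=M1/2=1745/788, d=(M2−M1)/(6·2)=-4025/4728, b=Δ1−h1·(2M1+M2)/6=-619/1182
seg 2: a=2, c=M2/2=-570/197, d=(M3−M2)/(6·3)=1621/1773, b=Δ2−h2·(2M2+M3)/6=-1112/591
seg 3: a=-5, c=M3/2=1051/197, d=(M4−M3)/(6·1)=-1051/591, b=Δ3−h3·(2M3+M4)/6=3217/591
t_q=21/4 → seg 2, τ=9/4; S=2+-1112/591·τ+-570/197·τ²+1621/1773·τ³=-81539/12608

  seg 0: a=3 b=-6473/2364 c=0 d=1745/2364
  seg 1: a=1 b=-619/1182 c=1745/788 d=-4025/4728
  seg 2: a=2 b=-1112/591 c=-570/197 d=1621/1773
  seg 3: a=-5 b=3217/591 c=1051/197 d=-1051/591
S(21/4) = -81539/12608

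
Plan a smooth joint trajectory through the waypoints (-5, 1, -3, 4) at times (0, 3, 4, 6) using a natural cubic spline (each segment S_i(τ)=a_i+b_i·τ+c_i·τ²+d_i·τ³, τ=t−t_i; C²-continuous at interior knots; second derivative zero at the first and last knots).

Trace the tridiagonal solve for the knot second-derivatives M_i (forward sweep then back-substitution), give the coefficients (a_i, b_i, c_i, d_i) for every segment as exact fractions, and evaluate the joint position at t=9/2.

Δ: Δ0=2, Δ1=-4, Δ2=7/2
row 1: diag=8, rhs=-36; c'=1/8, d'=-9/2
row 2: denom=6−1·1/8=47/8; d'=(45−1·-9/2)/(47/8)=396/47
back: M2=396/47
back: M1=-9/2−1/8·396/47=-261/47
M: M0=0, M1=-261/47, M2=396/47, M3=0
seg 0: a=-5, c=M0/2=0, d=(M1−M0)/(6·3)=-29/94, b=Δ0−h0·(2M0+M1)/6=449/94
seg 1: a=1, c=M1/2=-261/94, d=(M2−M1)/(6·1)=219/94, b=Δ1−h1·(2M1+M2)/6=-167/47
seg 2: a=-3, c=M2/2=198/47, d=(M3−M2)/(6·2)=-33/47, b=Δ2−h2·(2M2+M3)/6=-199/94
t_q=9/2 → seg 2, τ=1/2; S=-3+-199/94·τ+198/47·τ²+-33/47·τ³=-1163/376

  seg 0: a=-5 b=449/94 c=0 d=-29/94
  seg 1: a=1 b=-167/47 c=-261/94 d=219/94
  seg 2: a=-3 b=-199/94 c=198/47 d=-33/47
S(9/2) = -1163/376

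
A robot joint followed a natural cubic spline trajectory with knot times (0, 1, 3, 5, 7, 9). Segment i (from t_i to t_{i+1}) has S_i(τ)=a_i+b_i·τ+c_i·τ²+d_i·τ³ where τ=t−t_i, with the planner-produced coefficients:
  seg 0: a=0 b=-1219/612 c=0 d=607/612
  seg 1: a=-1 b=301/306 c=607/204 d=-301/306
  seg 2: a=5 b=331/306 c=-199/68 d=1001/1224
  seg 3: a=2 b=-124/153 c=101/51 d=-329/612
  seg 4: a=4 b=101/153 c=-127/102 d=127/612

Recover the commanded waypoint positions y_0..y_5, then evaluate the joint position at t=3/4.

y_0 = S_0(0) = a_0 = 0
y_1 = S_1(0) = a_1 = -1
y_2 = S_2(0) = a_2 = 5
y_3 = S_3(0) = a_3 = 2
y_4 = S_4(0) = a_4 = 4
y_5 = S_4(2) = 2
t_q=3/4 is in segment 0 (τ=3/4); S_0(τ)=-14041/13056

y_0=0 y_1=-1 y_2=5 y_3=2 y_4=4 y_5=2
S(3/4) = -14041/13056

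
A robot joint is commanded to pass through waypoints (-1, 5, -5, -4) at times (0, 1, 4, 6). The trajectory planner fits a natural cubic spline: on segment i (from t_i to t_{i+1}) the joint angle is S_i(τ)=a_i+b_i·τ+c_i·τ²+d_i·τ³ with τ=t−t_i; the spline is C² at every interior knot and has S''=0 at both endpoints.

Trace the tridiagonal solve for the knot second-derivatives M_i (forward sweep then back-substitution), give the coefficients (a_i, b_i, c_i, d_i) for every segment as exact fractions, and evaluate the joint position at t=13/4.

Δ: Δ0=6, Δ1=-10/3, Δ2=1/2
row 1: diag=8, rhs=-56; c'=3/8, d'=-7
row 2: denom=10−3·3/8=71/8; d'=(23−3·-7)/(71/8)=352/71
back: M2=352/71
back: M1=-7−3/8·352/71=-629/71
M: M0=0, M1=-629/71, M2=352/71, M3=0
seg 0: a=-1, c=M0/2=0, d=(M1−M0)/(6·1)=-629/426, b=Δ0−h0·(2M0+M1)/6=3185/426
seg 1: a=5, c=M1/2=-629/142, d=(M2−M1)/(6·3)=109/142, b=Δ1−h1·(2M1+M2)/6=649/213
seg 2: a=-5, c=M2/2=176/71, d=(M3−M2)/(6·2)=-88/213, b=Δ2−h2·(2M2+M3)/6=-1195/426
t_q=13/4 → seg 1, τ=9/4; S=5+649/213·τ+-629/142·τ²+109/142·τ³=-16591/9088

  seg 0: a=-1 b=3185/426 c=0 d=-629/426
  seg 1: a=5 b=649/213 c=-629/142 d=109/142
  seg 2: a=-5 b=-1195/426 c=176/71 d=-88/213
S(13/4) = -16591/9088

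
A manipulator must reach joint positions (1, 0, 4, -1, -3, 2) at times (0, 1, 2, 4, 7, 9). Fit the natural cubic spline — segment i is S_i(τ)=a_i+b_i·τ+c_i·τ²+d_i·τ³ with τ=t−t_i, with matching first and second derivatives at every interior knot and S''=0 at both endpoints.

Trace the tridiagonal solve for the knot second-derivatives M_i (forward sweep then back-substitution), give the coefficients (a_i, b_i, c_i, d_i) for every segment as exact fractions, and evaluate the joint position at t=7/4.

Δ: Δ0=-1, Δ1=4, Δ2=-5/2, Δ3=-2/3, Δ4=5/2
row 1: diag=4, rhs=30; c'=1/4, d'=15/2
row 2: denom=6−1·1/4=23/4; d'=(-39−1·15/2)/(23/4)=-186/23
row 3: denom=10−2·8/23=214/23; d'=(11−2·-186/23)/(214/23)=625/214
row 4: denom=10−3·69/214=1933/214; d'=(19−3·625/214)/(1933/214)=2191/1933
back: M4=2191/1933
back: M3=625/214−69/214·2191/1933=4939/1933
back: M2=-186/23−8/23·4939/1933=-17350/1933
back: M1=15/2−1/4·-17350/1933=18835/1933
M: M0=0, M1=18835/1933, M2=-17350/1933, M3=4939/1933, M4=2191/1933, M5=0
seg 0: a=1, c=M0/2=0, d=(M1−M0)/(6·1)=18835/11598, b=Δ0−h0·(2M0+M1)/6=-30433/11598
seg 1: a=0, c=M1/2=18835/3866, d=(M2−M1)/(6·1)=-36185/11598, b=Δ1−h1·(2M1+M2)/6=13036/5799
seg 2: a=4, c=M2/2=-8675/1933, d=(M3−M2)/(6·2)=22289/23196, b=Δ2−h2·(2M2+M3)/6=30527/11598
seg 3: a=-1, c=M3/2=4939/3866, d=(M4−M3)/(6·3)=-458/5799, b=Δ3−h3·(2M3+M4)/6=-43939/11598
seg 4: a=-3, c=M4/2=2191/3866, d=(M5−M4)/(6·2)=-2191/23196, b=Δ4−h4·(2M4+M5)/6=20231/11598
t_q=7/4 → seg 1, τ=3/4; S=0+13036/5799·τ+18835/3866·τ²+-36185/11598·τ³=769547/247424

  seg 0: a=1 b=-30433/11598 c=0 d=18835/11598
  seg 1: a=0 b=13036/5799 c=18835/3866 d=-36185/11598
  seg 2: a=4 b=30527/11598 c=-8675/1933 d=22289/23196
  seg 3: a=-1 b=-43939/11598 c=4939/3866 d=-458/5799
  seg 4: a=-3 b=20231/11598 c=2191/3866 d=-2191/23196
S(7/4) = 769547/247424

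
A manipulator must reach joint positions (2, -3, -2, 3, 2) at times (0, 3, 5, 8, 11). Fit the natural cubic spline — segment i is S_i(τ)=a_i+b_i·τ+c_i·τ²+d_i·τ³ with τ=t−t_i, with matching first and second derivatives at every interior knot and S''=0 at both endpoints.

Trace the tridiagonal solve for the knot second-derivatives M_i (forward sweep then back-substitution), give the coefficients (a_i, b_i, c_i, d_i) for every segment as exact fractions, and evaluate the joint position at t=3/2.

  seg 0: a=2 b=-527/236 c=0 d=401/6372
  seg 1: a=-3 b=-63/118 c=401/708 d=-35/1416
  seg 2: a=-2 b=254/177 c=74/177 d=-181/1593
  seg 3: a=3 b=155/177 c=-107/177 d=107/1593
S(3/2) = -2147/1888

Δ: Δ0=-5/3, Δ1=1/2, Δ2=5/3, Δ3=-1/3
row 1: diag=10, rhs=13; c'=1/5, d'=13/10
row 2: denom=10−2·1/5=48/5; d'=(7−2·13/10)/(48/5)=11/24
row 3: denom=12−3·5/16=177/16; d'=(-12−3·11/24)/(177/16)=-214/177
back: M3=-214/177
back: M2=11/24−5/16·-214/177=148/177
back: M1=13/10−1/5·148/177=401/354
M: M0=0, M1=401/354, M2=148/177, M3=-214/177, M4=0
seg 0: a=2, c=M0/2=0, d=(M1−M0)/(6·3)=401/6372, b=Δ0−h0·(2M0+M1)/6=-527/236
seg 1: a=-3, c=M1/2=401/708, d=(M2−M1)/(6·2)=-35/1416, b=Δ1−h1·(2M1+M2)/6=-63/118
seg 2: a=-2, c=M2/2=74/177, d=(M3−M2)/(6·3)=-181/1593, b=Δ2−h2·(2M2+M3)/6=254/177
seg 3: a=3, c=M3/2=-107/177, d=(M4−M3)/(6·3)=107/1593, b=Δ3−h3·(2M3+M4)/6=155/177
t_q=3/2 → seg 0, τ=3/2; S=2+-527/236·τ+0·τ²+401/6372·τ³=-2147/1888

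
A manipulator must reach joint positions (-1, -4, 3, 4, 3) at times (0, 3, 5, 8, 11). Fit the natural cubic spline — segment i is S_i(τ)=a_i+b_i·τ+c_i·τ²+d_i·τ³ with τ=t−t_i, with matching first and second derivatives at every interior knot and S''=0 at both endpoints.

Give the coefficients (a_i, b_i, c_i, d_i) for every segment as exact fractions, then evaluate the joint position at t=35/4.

Δ: Δ0=-1, Δ1=7/2, Δ2=1/3, Δ3=-1/3
row 1: diag=10, rhs=27; c'=1/5, d'=27/10
row 2: denom=10−2·1/5=48/5; d'=(-19−2·27/10)/(48/5)=-61/24
row 3: denom=12−3·5/16=177/16; d'=(-4−3·-61/24)/(177/16)=58/177
back: M3=58/177
back: M2=-61/24−5/16·58/177=-156/59
back: M1=27/10−1/5·-156/59=381/118
M: M0=0, M1=381/118, M2=-156/59, M3=58/177, M4=0
seg 0: a=-1, c=M0/2=0, d=(M1−M0)/(6·3)=127/708, b=Δ0−h0·(2M0+M1)/6=-617/236
seg 1: a=-4, c=M1/2=381/236, d=(M2−M1)/(6·2)=-231/472, b=Δ1−h1·(2M1+M2)/6=263/118
seg 2: a=3, c=M2/2=-78/59, d=(M3−M2)/(6·3)=263/1593, b=Δ2−h2·(2M2+M3)/6=166/59
seg 3: a=4, c=M3/2=29/177, d=(M4−M3)/(6·3)=-29/1593, b=Δ3−h3·(2M3+M4)/6=-39/59
t_q=35/4 → seg 3, τ=3/4; S=4+-39/59·τ+29/177·τ²+-29/1593·τ³=13551/3776

  seg 0: a=-1 b=-617/236 c=0 d=127/708
  seg 1: a=-4 b=263/118 c=381/236 d=-231/472
  seg 2: a=3 b=166/59 c=-78/59 d=263/1593
  seg 3: a=4 b=-39/59 c=29/177 d=-29/1593
S(35/4) = 13551/3776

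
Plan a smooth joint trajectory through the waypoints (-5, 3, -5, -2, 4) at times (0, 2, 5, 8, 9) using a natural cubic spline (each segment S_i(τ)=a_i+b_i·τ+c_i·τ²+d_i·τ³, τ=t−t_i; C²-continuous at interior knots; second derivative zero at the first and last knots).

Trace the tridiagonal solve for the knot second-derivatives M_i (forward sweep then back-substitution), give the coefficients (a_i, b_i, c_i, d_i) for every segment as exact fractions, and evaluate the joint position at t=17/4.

  seg 0: a=-5 b=317/57 c=0 d=-89/228
  seg 1: a=3 b=50/57 c=-89/38 d=397/1026
  seg 2: a=-5 b=-311/114 c=65/57 d=35/1026
  seg 3: a=-2 b=287/57 c=55/38 d=-55/114
S(17/4) = -6021/2432

Δ: Δ0=4, Δ1=-8/3, Δ2=1, Δ3=6
row 1: diag=10, rhs=-40; c'=3/10, d'=-4
row 2: denom=12−3·3/10=111/10; d'=(22−3·-4)/(111/10)=340/111
row 3: denom=8−3·10/37=266/37; d'=(30−3·340/111)/(266/37)=55/19
back: M3=55/19
back: M2=340/111−10/37·55/19=130/57
back: M1=-4−3/10·130/57=-89/19
M: M0=0, M1=-89/19, M2=130/57, M3=55/19, M4=0
seg 0: a=-5, c=M0/2=0, d=(M1−M0)/(6·2)=-89/228, b=Δ0−h0·(2M0+M1)/6=317/57
seg 1: a=3, c=M1/2=-89/38, d=(M2−M1)/(6·3)=397/1026, b=Δ1−h1·(2M1+M2)/6=50/57
seg 2: a=-5, c=M2/2=65/57, d=(M3−M2)/(6·3)=35/1026, b=Δ2−h2·(2M2+M3)/6=-311/114
seg 3: a=-2, c=M3/2=55/38, d=(M4−M3)/(6·1)=-55/114, b=Δ3−h3·(2M3+M4)/6=287/57
t_q=17/4 → seg 1, τ=9/4; S=3+50/57·τ+-89/38·τ²+397/1026·τ³=-6021/2432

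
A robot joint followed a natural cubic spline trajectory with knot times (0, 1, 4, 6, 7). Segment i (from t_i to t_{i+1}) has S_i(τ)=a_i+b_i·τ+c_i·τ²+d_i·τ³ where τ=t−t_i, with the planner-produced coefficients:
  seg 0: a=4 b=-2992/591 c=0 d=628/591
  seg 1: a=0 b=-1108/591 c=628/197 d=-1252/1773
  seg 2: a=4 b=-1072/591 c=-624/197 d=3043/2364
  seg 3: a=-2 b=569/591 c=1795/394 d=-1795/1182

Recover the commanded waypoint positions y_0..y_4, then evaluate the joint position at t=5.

y_0 = S_0(0) = a_0 = 4
y_1 = S_1(0) = a_1 = 0
y_2 = S_2(0) = a_2 = 4
y_3 = S_3(0) = a_3 = -2
y_4 = S_3(1) = 2
t_q=5 is in segment 2 (τ=1); S_2(τ)=241/788

y_0=4 y_1=0 y_2=4 y_3=-2 y_4=2
S(5) = 241/788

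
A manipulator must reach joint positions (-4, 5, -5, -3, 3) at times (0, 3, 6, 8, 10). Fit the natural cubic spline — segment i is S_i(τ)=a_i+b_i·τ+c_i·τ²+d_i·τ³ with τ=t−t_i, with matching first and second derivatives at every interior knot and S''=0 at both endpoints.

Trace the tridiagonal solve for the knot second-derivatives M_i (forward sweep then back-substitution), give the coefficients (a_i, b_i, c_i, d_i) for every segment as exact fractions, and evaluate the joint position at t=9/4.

Δ: Δ0=3, Δ1=-10/3, Δ2=1, Δ3=3
row 1: diag=12, rhs=-38; c'=1/4, d'=-19/6
row 2: denom=10−3·1/4=37/4; d'=(26−3·-19/6)/(37/4)=142/37
row 3: denom=8−2·8/37=280/37; d'=(12−2·142/37)/(280/37)=4/7
back: M3=4/7
back: M2=142/37−8/37·4/7=26/7
back: M1=-19/6−1/4·26/7=-86/21
M: M0=0, M1=-86/21, M2=26/7, M3=4/7, M4=0
seg 0: a=-4, c=M0/2=0, d=(M1−M0)/(6·3)=-43/189, b=Δ0−h0·(2M0+M1)/6=106/21
seg 1: a=5, c=M1/2=-43/21, d=(M2−M1)/(6·3)=82/189, b=Δ1−h1·(2M1+M2)/6=-23/21
seg 2: a=-5, c=M2/2=13/7, d=(M3−M2)/(6·2)=-11/42, b=Δ2−h2·(2M2+M3)/6=-5/3
seg 3: a=-3, c=M3/2=2/7, d=(M4−M3)/(6·2)=-1/21, b=Δ3−h3·(2M3+M4)/6=55/21
t_q=9/4 → seg 0, τ=9/4; S=-4+106/21·τ+0·τ²+-43/189·τ³=305/64

  seg 0: a=-4 b=106/21 c=0 d=-43/189
  seg 1: a=5 b=-23/21 c=-43/21 d=82/189
  seg 2: a=-5 b=-5/3 c=13/7 d=-11/42
  seg 3: a=-3 b=55/21 c=2/7 d=-1/21
S(9/4) = 305/64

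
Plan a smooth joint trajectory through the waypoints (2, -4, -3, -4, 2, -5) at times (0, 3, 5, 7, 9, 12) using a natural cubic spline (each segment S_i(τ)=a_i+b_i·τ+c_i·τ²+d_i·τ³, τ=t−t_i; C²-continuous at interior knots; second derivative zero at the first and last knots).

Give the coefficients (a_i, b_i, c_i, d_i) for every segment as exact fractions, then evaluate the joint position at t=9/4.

Δ: Δ0=-2, Δ1=1/2, Δ2=-1/2, Δ3=3, Δ4=-7/3
row 1: diag=10, rhs=15; c'=1/5, d'=3/2
row 2: denom=8−2·1/5=38/5; d'=(-6−2·3/2)/(38/5)=-45/38
row 3: denom=8−2·5/19=142/19; d'=(21−2·-45/38)/(142/19)=222/71
row 4: denom=10−2·19/71=672/71; d'=(-32−2·222/71)/(672/71)=-97/24
back: M4=-97/24
back: M3=222/71−19/71·-97/24=101/24
back: M2=-45/38−5/19·101/24=-55/24
back: M1=3/2−1/5·-55/24=47/24
M: M0=0, M1=47/24, M2=-55/24, M3=101/24, M4=-97/24, M5=0
seg 0: a=2, c=M0/2=0, d=(M1−M0)/(6·3)=47/432, b=Δ0−h0·(2M0+M1)/6=-143/48
seg 1: a=-4, c=M1/2=47/48, d=(M2−M1)/(6·2)=-17/48, b=Δ1−h1·(2M1+M2)/6=-1/24
seg 2: a=-3, c=M2/2=-55/48, d=(M3−M2)/(6·2)=13/24, b=Δ2−h2·(2M2+M3)/6=-3/8
seg 3: a=-4, c=M3/2=101/48, d=(M4−M3)/(6·2)=-11/16, b=Δ3−h3·(2M3+M4)/6=37/24
seg 4: a=2, c=M4/2=-97/48, d=(M5−M4)/(6·3)=97/432, b=Δ4−h4·(2M4+M5)/6=41/24
t_q=9/4 → seg 0, τ=9/4; S=2+-143/48·τ+0·τ²+47/432·τ³=-3547/1024

  seg 0: a=2 b=-143/48 c=0 d=47/432
  seg 1: a=-4 b=-1/24 c=47/48 d=-17/48
  seg 2: a=-3 b=-3/8 c=-55/48 d=13/24
  seg 3: a=-4 b=37/24 c=101/48 d=-11/16
  seg 4: a=2 b=41/24 c=-97/48 d=97/432
S(9/4) = -3547/1024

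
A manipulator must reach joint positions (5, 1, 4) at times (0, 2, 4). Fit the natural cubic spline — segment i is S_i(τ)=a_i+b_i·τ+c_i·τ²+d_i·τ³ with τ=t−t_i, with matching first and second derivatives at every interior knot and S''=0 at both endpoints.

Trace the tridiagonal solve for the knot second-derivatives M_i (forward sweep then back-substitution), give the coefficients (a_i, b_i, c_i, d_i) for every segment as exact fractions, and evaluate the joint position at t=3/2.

Δ: Δ0=-2, Δ1=3/2
row 1: diag=8, rhs=21; c'=1/4, d'=21/8
back: M1=21/8
M: M0=0, M1=21/8, M2=0
seg 0: a=5, c=M0/2=0, d=(M1−M0)/(6·2)=7/32, b=Δ0−h0·(2M0+M1)/6=-23/8
seg 1: a=1, c=M1/2=21/16, d=(M2−M1)/(6·2)=-7/32, b=Δ1−h1·(2M1+M2)/6=-1/4
t_q=3/2 → seg 0, τ=3/2; S=5+-23/8·τ+0·τ²+7/32·τ³=365/256

  seg 0: a=5 b=-23/8 c=0 d=7/32
  seg 1: a=1 b=-1/4 c=21/16 d=-7/32
S(3/2) = 365/256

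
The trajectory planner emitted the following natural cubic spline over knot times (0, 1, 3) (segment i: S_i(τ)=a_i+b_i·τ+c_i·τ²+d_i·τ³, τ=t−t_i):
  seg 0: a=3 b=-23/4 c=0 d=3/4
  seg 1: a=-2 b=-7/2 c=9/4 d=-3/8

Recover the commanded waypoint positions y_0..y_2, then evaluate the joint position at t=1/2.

y_0 = S_0(0) = a_0 = 3
y_1 = S_1(0) = a_1 = -2
y_2 = S_1(2) = -3
t_q=1/2 is in segment 0 (τ=1/2); S_0(τ)=7/32

y_0=3 y_1=-2 y_2=-3
S(1/2) = 7/32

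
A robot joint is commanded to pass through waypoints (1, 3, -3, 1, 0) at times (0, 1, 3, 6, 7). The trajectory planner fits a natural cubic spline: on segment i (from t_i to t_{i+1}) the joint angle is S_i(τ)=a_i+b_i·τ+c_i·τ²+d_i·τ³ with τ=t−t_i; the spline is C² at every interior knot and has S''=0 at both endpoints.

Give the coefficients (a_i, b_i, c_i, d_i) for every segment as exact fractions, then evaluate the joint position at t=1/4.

  seg 0: a=1 b=3679/1182 c=0 d=-1315/1182
  seg 1: a=3 b=-133/591 c=-1315/394 d=2305/2364
  seg 2: a=-3 b=-1108/591 c=495/197 d=-853/1773
  seg 3: a=1 b=125/591 c=-358/197 d=358/591
S(1/4) = 44399/25216

Δ: Δ0=2, Δ1=-3, Δ2=4/3, Δ3=-1
row 1: diag=6, rhs=-30; c'=1/3, d'=-5
row 2: denom=10−2·1/3=28/3; d'=(26−2·-5)/(28/3)=27/7
row 3: denom=8−3·9/28=197/28; d'=(-14−3·27/7)/(197/28)=-716/197
back: M3=-716/197
back: M2=27/7−9/28·-716/197=990/197
back: M1=-5−1/3·990/197=-1315/197
M: M0=0, M1=-1315/197, M2=990/197, M3=-716/197, M4=0
seg 0: a=1, c=M0/2=0, d=(M1−M0)/(6·1)=-1315/1182, b=Δ0−h0·(2M0+M1)/6=3679/1182
seg 1: a=3, c=M1/2=-1315/394, d=(M2−M1)/(6·2)=2305/2364, b=Δ1−h1·(2M1+M2)/6=-133/591
seg 2: a=-3, c=M2/2=495/197, d=(M3−M2)/(6·3)=-853/1773, b=Δ2−h2·(2M2+M3)/6=-1108/591
seg 3: a=1, c=M3/2=-358/197, d=(M4−M3)/(6·1)=358/591, b=Δ3−h3·(2M3+M4)/6=125/591
t_q=1/4 → seg 0, τ=1/4; S=1+3679/1182·τ+0·τ²+-1315/1182·τ³=44399/25216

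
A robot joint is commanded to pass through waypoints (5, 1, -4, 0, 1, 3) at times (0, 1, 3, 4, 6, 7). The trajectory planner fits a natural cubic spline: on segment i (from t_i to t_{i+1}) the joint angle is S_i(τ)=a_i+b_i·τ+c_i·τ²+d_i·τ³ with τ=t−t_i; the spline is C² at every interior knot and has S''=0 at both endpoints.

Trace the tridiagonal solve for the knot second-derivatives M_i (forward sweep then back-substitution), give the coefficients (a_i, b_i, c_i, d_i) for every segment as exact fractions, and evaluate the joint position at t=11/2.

  seg 0: a=5 b=-3767/988 c=0 d=-185/988
  seg 1: a=1 b=-2161/494 c=-555/988 d=1481/1976
  seg 2: a=-4 b=586/247 c=972/247 d=-30/13
  seg 3: a=0 b=820/247 c=-738/247 d=1559/1976
  seg 4: a=1 b=413/494 c=1725/988 d=-575/988
S(11/2) = 14541/15808

Δ: Δ0=-4, Δ1=-5/2, Δ2=4, Δ3=1/2, Δ4=2
row 1: diag=6, rhs=9; c'=1/3, d'=3/2
row 2: denom=6−2·1/3=16/3; d'=(39−2·3/2)/(16/3)=27/4
row 3: denom=6−1·3/16=93/16; d'=(-21−1·27/4)/(93/16)=-148/31
row 4: denom=6−2·32/93=494/93; d'=(9−2·-148/31)/(494/93)=1725/494
back: M4=1725/494
back: M3=-148/31−32/93·1725/494=-1476/247
back: M2=27/4−3/16·-1476/247=1944/247
back: M1=3/2−1/3·1944/247=-555/494
M: M0=0, M1=-555/494, M2=1944/247, M3=-1476/247, M4=1725/494, M5=0
seg 0: a=5, c=M0/2=0, d=(M1−M0)/(6·1)=-185/988, b=Δ0−h0·(2M0+M1)/6=-3767/988
seg 1: a=1, c=M1/2=-555/988, d=(M2−M1)/(6·2)=1481/1976, b=Δ1−h1·(2M1+M2)/6=-2161/494
seg 2: a=-4, c=M2/2=972/247, d=(M3−M2)/(6·1)=-30/13, b=Δ2−h2·(2M2+M3)/6=586/247
seg 3: a=0, c=M3/2=-738/247, d=(M4−M3)/(6·2)=1559/1976, b=Δ3−h3·(2M3+M4)/6=820/247
seg 4: a=1, c=M4/2=1725/988, d=(M5−M4)/(6·1)=-575/988, b=Δ4−h4·(2M4+M5)/6=413/494
t_q=11/2 → seg 3, τ=3/2; S=0+820/247·τ+-738/247·τ²+1559/1976·τ³=14541/15808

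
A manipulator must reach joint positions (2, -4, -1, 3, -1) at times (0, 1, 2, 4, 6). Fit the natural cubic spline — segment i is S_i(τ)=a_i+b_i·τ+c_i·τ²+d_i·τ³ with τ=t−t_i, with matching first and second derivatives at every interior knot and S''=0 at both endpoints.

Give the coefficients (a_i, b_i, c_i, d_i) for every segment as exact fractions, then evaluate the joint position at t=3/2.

Δ: Δ0=-6, Δ1=3, Δ2=2, Δ3=-2
row 1: diag=4, rhs=54; c'=1/4, d'=27/2
row 2: denom=6−1·1/4=23/4; d'=(-6−1·27/2)/(23/4)=-78/23
row 3: denom=8−2·8/23=168/23; d'=(-24−2·-78/23)/(168/23)=-33/14
back: M3=-33/14
back: M2=-78/23−8/23·-33/14=-18/7
back: M1=27/2−1/4·-18/7=99/7
M: M0=0, M1=99/7, M2=-18/7, M3=-33/14, M4=0
seg 0: a=2, c=M0/2=0, d=(M1−M0)/(6·1)=33/14, b=Δ0−h0·(2M0+M1)/6=-117/14
seg 1: a=-4, c=M1/2=99/14, d=(M2−M1)/(6·1)=-39/14, b=Δ1−h1·(2M1+M2)/6=-9/7
seg 2: a=-1, c=M2/2=-9/7, d=(M3−M2)/(6·2)=1/56, b=Δ2−h2·(2M2+M3)/6=9/2
seg 3: a=3, c=M3/2=-33/28, d=(M4−M3)/(6·2)=11/56, b=Δ3−h3·(2M3+M4)/6=-3/7
t_q=3/2 → seg 1, τ=1/2; S=-4+-9/7·τ+99/14·τ²+-39/14·τ³=-361/112

  seg 0: a=2 b=-117/14 c=0 d=33/14
  seg 1: a=-4 b=-9/7 c=99/14 d=-39/14
  seg 2: a=-1 b=9/2 c=-9/7 d=1/56
  seg 3: a=3 b=-3/7 c=-33/28 d=11/56
S(3/2) = -361/112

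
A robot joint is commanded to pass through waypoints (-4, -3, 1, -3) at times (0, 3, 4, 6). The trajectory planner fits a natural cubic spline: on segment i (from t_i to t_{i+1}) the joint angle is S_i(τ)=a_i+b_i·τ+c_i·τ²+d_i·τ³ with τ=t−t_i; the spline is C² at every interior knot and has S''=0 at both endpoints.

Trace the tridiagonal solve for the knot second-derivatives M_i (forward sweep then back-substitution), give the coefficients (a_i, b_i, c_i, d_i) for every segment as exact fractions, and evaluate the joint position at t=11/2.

  seg 0: a=-4 b=-205/141 c=0 d=28/141
  seg 1: a=-3 b=551/141 c=84/47 d=-239/141
  seg 2: a=1 b=338/141 c=-155/47 d=155/282
S(11/2) = -729/752

Δ: Δ0=1/3, Δ1=4, Δ2=-2
row 1: diag=8, rhs=22; c'=1/8, d'=11/4
row 2: denom=6−1·1/8=47/8; d'=(-36−1·11/4)/(47/8)=-310/47
back: M2=-310/47
back: M1=11/4−1/8·-310/47=168/47
M: M0=0, M1=168/47, M2=-310/47, M3=0
seg 0: a=-4, c=M0/2=0, d=(M1−M0)/(6·3)=28/141, b=Δ0−h0·(2M0+M1)/6=-205/141
seg 1: a=-3, c=M1/2=84/47, d=(M2−M1)/(6·1)=-239/141, b=Δ1−h1·(2M1+M2)/6=551/141
seg 2: a=1, c=M2/2=-155/47, d=(M3−M2)/(6·2)=155/282, b=Δ2−h2·(2M2+M3)/6=338/141
t_q=11/2 → seg 2, τ=3/2; S=1+338/141·τ+-155/47·τ²+155/282·τ³=-729/752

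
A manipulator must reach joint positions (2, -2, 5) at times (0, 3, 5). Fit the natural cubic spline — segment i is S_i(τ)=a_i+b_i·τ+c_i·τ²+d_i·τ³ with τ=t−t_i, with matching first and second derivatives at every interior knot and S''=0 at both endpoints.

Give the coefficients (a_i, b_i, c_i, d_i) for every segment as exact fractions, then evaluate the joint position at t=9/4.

  seg 0: a=2 b=-167/60 c=0 d=29/180
  seg 1: a=-2 b=47/30 c=29/20 d=-29/120
S(9/4) = -3107/1280

Δ: Δ0=-4/3, Δ1=7/2
row 1: diag=10, rhs=29; c'=1/5, d'=29/10
back: M1=29/10
M: M0=0, M1=29/10, M2=0
seg 0: a=2, c=M0/2=0, d=(M1−M0)/(6·3)=29/180, b=Δ0−h0·(2M0+M1)/6=-167/60
seg 1: a=-2, c=M1/2=29/20, d=(M2−M1)/(6·2)=-29/120, b=Δ1−h1·(2M1+M2)/6=47/30
t_q=9/4 → seg 0, τ=9/4; S=2+-167/60·τ+0·τ²+29/180·τ³=-3107/1280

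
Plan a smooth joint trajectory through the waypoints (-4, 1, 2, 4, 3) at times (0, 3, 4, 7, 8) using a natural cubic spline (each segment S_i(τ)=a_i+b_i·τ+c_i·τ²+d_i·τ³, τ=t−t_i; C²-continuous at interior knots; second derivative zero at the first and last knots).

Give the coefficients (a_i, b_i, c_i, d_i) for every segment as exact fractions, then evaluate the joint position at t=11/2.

  seg 0: a=-4 b=31/16 c=0 d=-13/432
  seg 1: a=1 b=9/8 c=-13/48 d=7/48
  seg 2: a=2 b=49/48 c=1/6 d=-41/432
  seg 3: a=4 b=-13/24 c=-11/16 d=11/48
S(11/2) = 459/128

Δ: Δ0=5/3, Δ1=1, Δ2=2/3, Δ3=-1
row 1: diag=8, rhs=-4; c'=1/8, d'=-1/2
row 2: denom=8−1·1/8=63/8; d'=(-2−1·-1/2)/(63/8)=-4/21
row 3: denom=8−3·8/21=48/7; d'=(-10−3·-4/21)/(48/7)=-11/8
back: M3=-11/8
back: M2=-4/21−8/21·-11/8=1/3
back: M1=-1/2−1/8·1/3=-13/24
M: M0=0, M1=-13/24, M2=1/3, M3=-11/8, M4=0
seg 0: a=-4, c=M0/2=0, d=(M1−M0)/(6·3)=-13/432, b=Δ0−h0·(2M0+M1)/6=31/16
seg 1: a=1, c=M1/2=-13/48, d=(M2−M1)/(6·1)=7/48, b=Δ1−h1·(2M1+M2)/6=9/8
seg 2: a=2, c=M2/2=1/6, d=(M3−M2)/(6·3)=-41/432, b=Δ2−h2·(2M2+M3)/6=49/48
seg 3: a=4, c=M3/2=-11/16, d=(M4−M3)/(6·1)=11/48, b=Δ3−h3·(2M3+M4)/6=-13/24
t_q=11/2 → seg 2, τ=3/2; S=2+49/48·τ+1/6·τ²+-41/432·τ³=459/128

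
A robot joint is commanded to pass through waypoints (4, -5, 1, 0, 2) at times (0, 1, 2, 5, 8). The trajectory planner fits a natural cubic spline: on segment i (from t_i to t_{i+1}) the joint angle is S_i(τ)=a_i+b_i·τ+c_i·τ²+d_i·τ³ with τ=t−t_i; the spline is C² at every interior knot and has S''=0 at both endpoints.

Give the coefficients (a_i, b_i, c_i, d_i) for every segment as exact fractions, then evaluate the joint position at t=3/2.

  seg 0: a=4 b=-551/42 c=0 d=173/42
  seg 1: a=-5 b=-16/21 c=173/14 d=-235/42
  seg 2: a=1 b=43/6 c=-31/7 d=9/14
  seg 3: a=0 b=-43/21 c=19/14 d=-19/126
S(3/2) = -335/112

Δ: Δ0=-9, Δ1=6, Δ2=-1/3, Δ3=2/3
row 1: diag=4, rhs=90; c'=1/4, d'=45/2
row 2: denom=8−1·1/4=31/4; d'=(-38−1·45/2)/(31/4)=-242/31
row 3: denom=12−3·12/31=336/31; d'=(6−3·-242/31)/(336/31)=19/7
back: M3=19/7
back: M2=-242/31−12/31·19/7=-62/7
back: M1=45/2−1/4·-62/7=173/7
M: M0=0, M1=173/7, M2=-62/7, M3=19/7, M4=0
seg 0: a=4, c=M0/2=0, d=(M1−M0)/(6·1)=173/42, b=Δ0−h0·(2M0+M1)/6=-551/42
seg 1: a=-5, c=M1/2=173/14, d=(M2−M1)/(6·1)=-235/42, b=Δ1−h1·(2M1+M2)/6=-16/21
seg 2: a=1, c=M2/2=-31/7, d=(M3−M2)/(6·3)=9/14, b=Δ2−h2·(2M2+M3)/6=43/6
seg 3: a=0, c=M3/2=19/14, d=(M4−M3)/(6·3)=-19/126, b=Δ3−h3·(2M3+M4)/6=-43/21
t_q=3/2 → seg 1, τ=1/2; S=-5+-16/21·τ+173/14·τ²+-235/42·τ³=-335/112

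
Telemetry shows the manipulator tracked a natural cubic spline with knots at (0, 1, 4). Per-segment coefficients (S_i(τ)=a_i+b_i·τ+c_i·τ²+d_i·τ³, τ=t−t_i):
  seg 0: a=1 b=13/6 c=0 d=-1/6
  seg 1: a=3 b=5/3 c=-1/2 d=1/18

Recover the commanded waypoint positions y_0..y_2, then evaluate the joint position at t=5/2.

y_0=1 y_1=3 y_2=5
S(5/2) = 73/16

y_0 = S_0(0) = a_0 = 1
y_1 = S_1(0) = a_1 = 3
y_2 = S_1(3) = 5
t_q=5/2 is in segment 1 (τ=3/2); S_1(τ)=73/16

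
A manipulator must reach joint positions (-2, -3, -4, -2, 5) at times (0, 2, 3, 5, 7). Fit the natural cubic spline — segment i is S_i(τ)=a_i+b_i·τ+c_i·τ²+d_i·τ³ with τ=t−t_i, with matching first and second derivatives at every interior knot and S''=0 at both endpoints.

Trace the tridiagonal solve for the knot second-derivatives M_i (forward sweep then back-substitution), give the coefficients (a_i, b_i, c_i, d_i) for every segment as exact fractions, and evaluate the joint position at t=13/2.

  seg 0: a=-2 b=-31/128 c=0 d=-33/512
  seg 1: a=-3 b=-65/64 c=-99/256 d=103/256
  seg 2: a=-4 b=-149/256 c=105/128 d=-15/1024
  seg 3: a=-2 b=323/128 c=375/512 d=-125/1024
S(13/2) = 24749/8192

Δ: Δ0=-1/2, Δ1=-1, Δ2=1, Δ3=7/2
row 1: diag=6, rhs=-3; c'=1/6, d'=-1/2
row 2: denom=6−1·1/6=35/6; d'=(12−1·-1/2)/(35/6)=15/7
row 3: denom=8−2·12/35=256/35; d'=(15−2·15/7)/(256/35)=375/256
back: M3=375/256
back: M2=15/7−12/35·375/256=105/64
back: M1=-1/2−1/6·105/64=-99/128
M: M0=0, M1=-99/128, M2=105/64, M3=375/256, M4=0
seg 0: a=-2, c=M0/2=0, d=(M1−M0)/(6·2)=-33/512, b=Δ0−h0·(2M0+M1)/6=-31/128
seg 1: a=-3, c=M1/2=-99/256, d=(M2−M1)/(6·1)=103/256, b=Δ1−h1·(2M1+M2)/6=-65/64
seg 2: a=-4, c=M2/2=105/128, d=(M3−M2)/(6·2)=-15/1024, b=Δ2−h2·(2M2+M3)/6=-149/256
seg 3: a=-2, c=M3/2=375/512, d=(M4−M3)/(6·2)=-125/1024, b=Δ3−h3·(2M3+M4)/6=323/128
t_q=13/2 → seg 3, τ=3/2; S=-2+323/128·τ+375/512·τ²+-125/1024·τ³=24749/8192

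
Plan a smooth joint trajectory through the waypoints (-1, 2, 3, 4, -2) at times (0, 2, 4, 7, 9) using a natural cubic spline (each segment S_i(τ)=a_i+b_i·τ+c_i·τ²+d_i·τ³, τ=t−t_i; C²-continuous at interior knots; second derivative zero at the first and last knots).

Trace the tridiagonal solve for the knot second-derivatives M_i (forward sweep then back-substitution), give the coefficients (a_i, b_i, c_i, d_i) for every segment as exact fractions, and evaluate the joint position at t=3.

  seg 0: a=-1 b=1871/1032 c=0 d=-323/4128
  seg 1: a=2 b=451/516 c=-323/688 d=583/4128
  seg 2: a=3 b=713/1032 c=65/172 d=-57/344
  seg 3: a=4 b=-391/258 c=-383/344 d=383/2064
S(3) = 3503/1376

Δ: Δ0=3/2, Δ1=1/2, Δ2=1/3, Δ3=-3
row 1: diag=8, rhs=-6; c'=1/4, d'=-3/4
row 2: denom=10−2·1/4=19/2; d'=(-1−2·-3/4)/(19/2)=1/19
row 3: denom=10−3·6/19=172/19; d'=(-20−3·1/19)/(172/19)=-383/172
back: M3=-383/172
back: M2=1/19−6/19·-383/172=65/86
back: M1=-3/4−1/4·65/86=-323/344
M: M0=0, M1=-323/344, M2=65/86, M3=-383/172, M4=0
seg 0: a=-1, c=M0/2=0, d=(M1−M0)/(6·2)=-323/4128, b=Δ0−h0·(2M0+M1)/6=1871/1032
seg 1: a=2, c=M1/2=-323/688, d=(M2−M1)/(6·2)=583/4128, b=Δ1−h1·(2M1+M2)/6=451/516
seg 2: a=3, c=M2/2=65/172, d=(M3−M2)/(6·3)=-57/344, b=Δ2−h2·(2M2+M3)/6=713/1032
seg 3: a=4, c=M3/2=-383/344, d=(M4−M3)/(6·2)=383/2064, b=Δ3−h3·(2M3+M4)/6=-391/258
t_q=3 → seg 1, τ=1; S=2+451/516·τ+-323/688·τ²+583/4128·τ³=3503/1376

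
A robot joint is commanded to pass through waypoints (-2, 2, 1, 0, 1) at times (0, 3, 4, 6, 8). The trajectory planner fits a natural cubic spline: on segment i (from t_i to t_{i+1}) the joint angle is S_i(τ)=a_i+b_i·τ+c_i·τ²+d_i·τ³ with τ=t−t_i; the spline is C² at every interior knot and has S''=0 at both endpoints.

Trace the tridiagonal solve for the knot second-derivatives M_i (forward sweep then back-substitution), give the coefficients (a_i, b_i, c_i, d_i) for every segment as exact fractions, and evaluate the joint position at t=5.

Δ: Δ0=4/3, Δ1=-1, Δ2=-1/2, Δ3=1/2
row 1: diag=8, rhs=-14; c'=1/8, d'=-7/4
row 2: denom=6−1·1/8=47/8; d'=(3−1·-7/4)/(47/8)=38/47
row 3: denom=8−2·16/47=344/47; d'=(6−2·38/47)/(344/47)=103/172
back: M3=103/172
back: M2=38/47−16/47·103/172=26/43
back: M1=-7/4−1/8·26/43=-157/86
M: M0=0, M1=-157/86, M2=26/43, M3=103/172, M4=0
seg 0: a=-2, c=M0/2=0, d=(M1−M0)/(6·3)=-157/1548, b=Δ0−h0·(2M0+M1)/6=1159/516
seg 1: a=2, c=M1/2=-157/172, d=(M2−M1)/(6·1)=209/516, b=Δ1−h1·(2M1+M2)/6=-127/258
seg 2: a=1, c=M2/2=13/43, d=(M3−M2)/(6·2)=-1/2064, b=Δ2−h2·(2M2+M3)/6=-569/516
seg 3: a=0, c=M3/2=103/344, d=(M4−M3)/(6·2)=-103/2064, b=Δ3−h3·(2M3+M4)/6=13/129
t_q=5 → seg 2, τ=1; S=1+-569/516·τ+13/43·τ²+-1/2064·τ³=137/688

  seg 0: a=-2 b=1159/516 c=0 d=-157/1548
  seg 1: a=2 b=-127/258 c=-157/172 d=209/516
  seg 2: a=1 b=-569/516 c=13/43 d=-1/2064
  seg 3: a=0 b=13/129 c=103/344 d=-103/2064
S(5) = 137/688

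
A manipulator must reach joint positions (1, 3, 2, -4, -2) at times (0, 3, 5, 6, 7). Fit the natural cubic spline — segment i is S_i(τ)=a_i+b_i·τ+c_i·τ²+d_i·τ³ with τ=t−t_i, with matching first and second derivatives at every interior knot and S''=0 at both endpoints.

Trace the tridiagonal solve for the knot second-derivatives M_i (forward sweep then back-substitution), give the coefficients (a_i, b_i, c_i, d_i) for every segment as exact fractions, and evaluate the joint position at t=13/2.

  seg 0: a=1 b=259/1284 c=0 d=199/3852
  seg 1: a=3 b=1025/642 c=199/428 d=-1943/2568
  seg 2: a=2 b=-1805/321 c=-436/107 d=1187/321
  seg 3: a=-4 b=-860/321 c=751/107 d=-751/321
S(13/2) = -3319/856

Δ: Δ0=2/3, Δ1=-1/2, Δ2=-6, Δ3=2
row 1: diag=10, rhs=-7; c'=1/5, d'=-7/10
row 2: denom=6−2·1/5=28/5; d'=(-33−2·-7/10)/(28/5)=-79/14
row 3: denom=4−1·5/28=107/28; d'=(48−1·-79/14)/(107/28)=1502/107
back: M3=1502/107
back: M2=-79/14−5/28·1502/107=-872/107
back: M1=-7/10−1/5·-872/107=199/214
M: M0=0, M1=199/214, M2=-872/107, M3=1502/107, M4=0
seg 0: a=1, c=M0/2=0, d=(M1−M0)/(6·3)=199/3852, b=Δ0−h0·(2M0+M1)/6=259/1284
seg 1: a=3, c=M1/2=199/428, d=(M2−M1)/(6·2)=-1943/2568, b=Δ1−h1·(2M1+M2)/6=1025/642
seg 2: a=2, c=M2/2=-436/107, d=(M3−M2)/(6·1)=1187/321, b=Δ2−h2·(2M2+M3)/6=-1805/321
seg 3: a=-4, c=M3/2=751/107, d=(M4−M3)/(6·1)=-751/321, b=Δ3−h3·(2M3+M4)/6=-860/321
t_q=13/2 → seg 3, τ=1/2; S=-4+-860/321·τ+751/107·τ²+-751/321·τ³=-3319/856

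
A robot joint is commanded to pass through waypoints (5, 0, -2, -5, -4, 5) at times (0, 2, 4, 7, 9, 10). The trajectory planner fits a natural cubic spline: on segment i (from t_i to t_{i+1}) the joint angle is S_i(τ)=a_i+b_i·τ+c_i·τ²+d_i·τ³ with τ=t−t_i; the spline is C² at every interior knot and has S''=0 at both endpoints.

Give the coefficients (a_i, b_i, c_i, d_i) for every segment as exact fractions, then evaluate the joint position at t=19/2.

Δ: Δ0=-5/2, Δ1=-1, Δ2=-1, Δ3=1/2, Δ4=9
row 1: diag=8, rhs=9; c'=1/4, d'=9/8
row 2: denom=10−2·1/4=19/2; d'=(0−2·9/8)/(19/2)=-9/38
row 3: denom=10−3·6/19=172/19; d'=(9−3·-9/38)/(172/19)=369/344
row 4: denom=6−2·19/86=239/43; d'=(51−2·369/344)/(239/43)=8403/956
back: M4=8403/956
back: M3=369/344−19/86·8403/956=-831/956
back: M2=-9/38−6/19·-831/956=9/239
back: M1=9/8−1/4·9/239=2133/1912
M: M0=0, M1=2133/1912, M2=9/239, M3=-831/956, M4=8403/956, M5=0
seg 0: a=5, c=M0/2=0, d=(M1−M0)/(6·2)=711/7648, b=Δ0−h0·(2M0+M1)/6=-5491/1912
seg 1: a=0, c=M1/2=2133/3824, d=(M2−M1)/(6·2)=-687/7648, b=Δ1−h1·(2M1+M2)/6=-1679/956
seg 2: a=-2, c=M2/2=9/478, d=(M3−M2)/(6·3)=-289/5736, b=Δ2−h2·(2M2+M3)/6=-1153/1912
seg 3: a=-5, c=M3/2=-831/1912, d=(M4−M3)/(6·2)=1539/1912, b=Δ3−h3·(2M3+M4)/6=-1769/956
seg 4: a=-4, c=M4/2=8403/1912, d=(M5−M4)/(6·1)=-2801/1912, b=Δ4−h4·(2M4+M5)/6=5803/956
t_q=19/2 → seg 4, τ=1/2; S=-4+5803/956·τ+8403/1912·τ²+-2801/1912·τ³=-755/15296

  seg 0: a=5 b=-5491/1912 c=0 d=711/7648
  seg 1: a=0 b=-1679/956 c=2133/3824 d=-687/7648
  seg 2: a=-2 b=-1153/1912 c=9/478 d=-289/5736
  seg 3: a=-5 b=-1769/956 c=-831/1912 d=1539/1912
  seg 4: a=-4 b=5803/956 c=8403/1912 d=-2801/1912
S(19/2) = -755/15296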